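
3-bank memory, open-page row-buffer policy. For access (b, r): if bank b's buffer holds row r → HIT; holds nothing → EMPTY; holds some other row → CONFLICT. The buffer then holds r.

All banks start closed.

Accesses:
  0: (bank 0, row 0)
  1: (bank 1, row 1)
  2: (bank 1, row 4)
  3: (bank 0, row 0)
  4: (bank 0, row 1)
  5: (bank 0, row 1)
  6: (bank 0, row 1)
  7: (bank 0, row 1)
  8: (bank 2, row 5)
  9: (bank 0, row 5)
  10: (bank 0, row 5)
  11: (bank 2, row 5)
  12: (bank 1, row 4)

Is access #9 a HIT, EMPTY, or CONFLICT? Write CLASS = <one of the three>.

0: bank 0 row 0 — prev None → EMPTY
1: bank 1 row 1 — prev None → EMPTY
2: bank 1 row 4 — prev 1 → CONFLICT
3: bank 0 row 0 — prev 0 → HIT
4: bank 0 row 1 — prev 0 → CONFLICT
5: bank 0 row 1 — prev 1 → HIT
6: bank 0 row 1 — prev 1 → HIT
7: bank 0 row 1 — prev 1 → HIT
8: bank 2 row 5 — prev None → EMPTY
9: bank 0 row 5 — prev 1 → CONFLICT
10: bank 0 row 5 — prev 5 → HIT
11: bank 2 row 5 — prev 5 → HIT
12: bank 1 row 4 — prev 4 → HIT

CLASS = CONFLICT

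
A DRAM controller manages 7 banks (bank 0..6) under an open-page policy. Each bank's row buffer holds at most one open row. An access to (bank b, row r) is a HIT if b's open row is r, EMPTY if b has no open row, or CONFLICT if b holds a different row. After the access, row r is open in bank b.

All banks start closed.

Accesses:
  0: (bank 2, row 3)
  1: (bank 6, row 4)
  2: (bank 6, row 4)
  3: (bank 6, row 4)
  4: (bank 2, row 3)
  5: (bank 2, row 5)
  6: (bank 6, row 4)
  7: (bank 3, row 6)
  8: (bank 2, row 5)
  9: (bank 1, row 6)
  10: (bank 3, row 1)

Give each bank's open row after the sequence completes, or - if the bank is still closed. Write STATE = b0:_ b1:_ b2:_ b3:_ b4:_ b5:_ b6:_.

STATE = b0:- b1:6 b2:5 b3:1 b4:- b5:- b6:4

step 0: bank2 None->3 [EMPTY]
step 1: bank6 None->4 [EMPTY]
step 2: bank6 4->4 [HIT]
step 3: bank6 4->4 [HIT]
step 4: bank2 3->3 [HIT]
step 5: bank2 3->5 [CONFLICT]
step 6: bank6 4->4 [HIT]
step 7: bank3 None->6 [EMPTY]
step 8: bank2 5->5 [HIT]
step 9: bank1 None->6 [EMPTY]
step 10: bank3 6->1 [CONFLICT]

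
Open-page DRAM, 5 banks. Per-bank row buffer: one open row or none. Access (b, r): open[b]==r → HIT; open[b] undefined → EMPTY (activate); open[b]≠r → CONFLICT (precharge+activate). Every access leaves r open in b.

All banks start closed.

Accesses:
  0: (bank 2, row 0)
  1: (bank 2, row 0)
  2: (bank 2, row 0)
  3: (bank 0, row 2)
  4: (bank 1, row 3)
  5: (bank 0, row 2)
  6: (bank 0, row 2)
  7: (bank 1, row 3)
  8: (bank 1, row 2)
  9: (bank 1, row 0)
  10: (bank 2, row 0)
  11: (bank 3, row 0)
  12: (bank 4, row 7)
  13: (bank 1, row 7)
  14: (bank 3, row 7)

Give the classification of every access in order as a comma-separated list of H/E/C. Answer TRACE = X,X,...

TRACE = E,H,H,E,E,H,H,H,C,C,H,E,E,C,C

#0 (2,0) E
#1 (2,0) H  (was 0)
#2 (2,0) H  (was 0)
#3 (0,2) E
#4 (1,3) E
#5 (0,2) H  (was 2)
#6 (0,2) H  (was 2)
#7 (1,3) H  (was 3)
#8 (1,2) C  (was 3)
#9 (1,0) C  (was 2)
#10 (2,0) H  (was 0)
#11 (3,0) E
#12 (4,7) E
#13 (1,7) C  (was 0)
#14 (3,7) C  (was 0)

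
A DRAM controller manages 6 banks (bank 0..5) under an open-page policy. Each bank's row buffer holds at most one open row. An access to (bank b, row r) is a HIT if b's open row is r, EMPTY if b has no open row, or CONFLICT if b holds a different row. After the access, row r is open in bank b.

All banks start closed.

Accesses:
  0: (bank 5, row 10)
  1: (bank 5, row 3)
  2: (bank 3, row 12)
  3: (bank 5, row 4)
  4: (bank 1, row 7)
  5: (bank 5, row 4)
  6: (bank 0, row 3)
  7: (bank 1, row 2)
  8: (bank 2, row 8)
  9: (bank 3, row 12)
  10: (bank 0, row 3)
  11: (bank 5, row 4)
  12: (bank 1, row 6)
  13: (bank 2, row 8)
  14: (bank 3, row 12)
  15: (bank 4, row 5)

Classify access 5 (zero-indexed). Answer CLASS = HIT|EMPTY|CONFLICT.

CLASS = HIT

0: bank 5 row 10 — prev None → EMPTY
1: bank 5 row 3 — prev 10 → CONFLICT
2: bank 3 row 12 — prev None → EMPTY
3: bank 5 row 4 — prev 3 → CONFLICT
4: bank 1 row 7 — prev None → EMPTY
5: bank 5 row 4 — prev 4 → HIT
6: bank 0 row 3 — prev None → EMPTY
7: bank 1 row 2 — prev 7 → CONFLICT
8: bank 2 row 8 — prev None → EMPTY
9: bank 3 row 12 — prev 12 → HIT
10: bank 0 row 3 — prev 3 → HIT
11: bank 5 row 4 — prev 4 → HIT
12: bank 1 row 6 — prev 2 → CONFLICT
13: bank 2 row 8 — prev 8 → HIT
14: bank 3 row 12 — prev 12 → HIT
15: bank 4 row 5 — prev None → EMPTY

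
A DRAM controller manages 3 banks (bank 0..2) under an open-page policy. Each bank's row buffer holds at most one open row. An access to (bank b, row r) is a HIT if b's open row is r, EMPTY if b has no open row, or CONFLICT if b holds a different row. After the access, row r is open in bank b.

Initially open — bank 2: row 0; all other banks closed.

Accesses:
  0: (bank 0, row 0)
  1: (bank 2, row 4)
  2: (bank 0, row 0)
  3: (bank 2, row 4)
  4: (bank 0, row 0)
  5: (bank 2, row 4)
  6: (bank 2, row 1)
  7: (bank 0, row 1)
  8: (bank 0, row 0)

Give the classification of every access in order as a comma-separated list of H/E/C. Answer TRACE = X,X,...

TRACE = E,C,H,H,H,H,C,C,C

#0 (0,0) E
#1 (2,4) C  (was 0)
#2 (0,0) H  (was 0)
#3 (2,4) H  (was 4)
#4 (0,0) H  (was 0)
#5 (2,4) H  (was 4)
#6 (2,1) C  (was 4)
#7 (0,1) C  (was 0)
#8 (0,0) C  (was 1)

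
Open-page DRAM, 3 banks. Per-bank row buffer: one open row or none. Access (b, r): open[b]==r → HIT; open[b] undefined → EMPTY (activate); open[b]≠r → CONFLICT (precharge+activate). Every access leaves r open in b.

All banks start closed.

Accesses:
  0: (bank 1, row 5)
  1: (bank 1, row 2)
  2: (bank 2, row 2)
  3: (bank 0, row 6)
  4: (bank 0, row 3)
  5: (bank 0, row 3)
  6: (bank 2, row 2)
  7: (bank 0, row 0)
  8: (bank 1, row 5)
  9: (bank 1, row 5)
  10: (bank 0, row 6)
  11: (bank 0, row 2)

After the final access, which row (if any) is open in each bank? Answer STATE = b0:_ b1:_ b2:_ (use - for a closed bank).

STATE = b0:2 b1:5 b2:2

  [0] b1 r5: no row ⇒ E
  [1] b1 r2: had r5 ⇒ C
  [2] b2 r2: no row ⇒ E
  [3] b0 r6: no row ⇒ E
  [4] b0 r3: had r6 ⇒ C
  [5] b0 r3: had r3 ⇒ H
  [6] b2 r2: had r2 ⇒ H
  [7] b0 r0: had r3 ⇒ C
  [8] b1 r5: had r2 ⇒ C
  [9] b1 r5: had r5 ⇒ H
  [10] b0 r6: had r0 ⇒ C
  [11] b0 r2: had r6 ⇒ C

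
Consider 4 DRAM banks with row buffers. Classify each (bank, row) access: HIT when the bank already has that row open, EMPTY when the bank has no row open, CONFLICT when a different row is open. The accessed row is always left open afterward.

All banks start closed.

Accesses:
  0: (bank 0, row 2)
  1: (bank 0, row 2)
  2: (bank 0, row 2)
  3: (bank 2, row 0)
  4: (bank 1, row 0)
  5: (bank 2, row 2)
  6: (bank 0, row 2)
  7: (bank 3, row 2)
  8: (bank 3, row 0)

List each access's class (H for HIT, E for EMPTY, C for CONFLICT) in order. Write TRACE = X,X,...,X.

TRACE = E,H,H,E,E,C,H,E,C

0: bank 0 row 2 — prev None → EMPTY
1: bank 0 row 2 — prev 2 → HIT
2: bank 0 row 2 — prev 2 → HIT
3: bank 2 row 0 — prev None → EMPTY
4: bank 1 row 0 — prev None → EMPTY
5: bank 2 row 2 — prev 0 → CONFLICT
6: bank 0 row 2 — prev 2 → HIT
7: bank 3 row 2 — prev None → EMPTY
8: bank 3 row 0 — prev 2 → CONFLICT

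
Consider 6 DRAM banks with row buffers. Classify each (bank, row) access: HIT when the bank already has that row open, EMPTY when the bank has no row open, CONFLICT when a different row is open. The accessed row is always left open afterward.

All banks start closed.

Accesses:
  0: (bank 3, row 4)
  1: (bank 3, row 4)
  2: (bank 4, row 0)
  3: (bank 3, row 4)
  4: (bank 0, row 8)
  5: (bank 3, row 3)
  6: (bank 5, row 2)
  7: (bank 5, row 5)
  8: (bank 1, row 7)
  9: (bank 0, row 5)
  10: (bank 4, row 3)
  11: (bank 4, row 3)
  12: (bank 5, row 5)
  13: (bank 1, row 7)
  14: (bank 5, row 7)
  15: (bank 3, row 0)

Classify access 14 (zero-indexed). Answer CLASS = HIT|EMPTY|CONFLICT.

CLASS = CONFLICT

  [0] b3 r4: no row ⇒ E
  [1] b3 r4: had r4 ⇒ H
  [2] b4 r0: no row ⇒ E
  [3] b3 r4: had r4 ⇒ H
  [4] b0 r8: no row ⇒ E
  [5] b3 r3: had r4 ⇒ C
  [6] b5 r2: no row ⇒ E
  [7] b5 r5: had r2 ⇒ C
  [8] b1 r7: no row ⇒ E
  [9] b0 r5: had r8 ⇒ C
  [10] b4 r3: had r0 ⇒ C
  [11] b4 r3: had r3 ⇒ H
  [12] b5 r5: had r5 ⇒ H
  [13] b1 r7: had r7 ⇒ H
  [14] b5 r7: had r5 ⇒ C
  [15] b3 r0: had r3 ⇒ C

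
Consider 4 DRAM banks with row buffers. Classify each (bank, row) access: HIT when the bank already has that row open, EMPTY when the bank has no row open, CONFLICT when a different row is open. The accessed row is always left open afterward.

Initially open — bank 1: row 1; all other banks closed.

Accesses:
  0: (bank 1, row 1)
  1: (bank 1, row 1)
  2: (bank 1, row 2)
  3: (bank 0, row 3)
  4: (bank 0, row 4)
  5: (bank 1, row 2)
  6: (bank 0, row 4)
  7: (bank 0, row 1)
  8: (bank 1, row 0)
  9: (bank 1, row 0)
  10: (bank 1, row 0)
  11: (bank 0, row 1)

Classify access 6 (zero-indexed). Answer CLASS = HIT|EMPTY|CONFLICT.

0: bank 1 row 1 — prev 1 → HIT
1: bank 1 row 1 — prev 1 → HIT
2: bank 1 row 2 — prev 1 → CONFLICT
3: bank 0 row 3 — prev None → EMPTY
4: bank 0 row 4 — prev 3 → CONFLICT
5: bank 1 row 2 — prev 2 → HIT
6: bank 0 row 4 — prev 4 → HIT
7: bank 0 row 1 — prev 4 → CONFLICT
8: bank 1 row 0 — prev 2 → CONFLICT
9: bank 1 row 0 — prev 0 → HIT
10: bank 1 row 0 — prev 0 → HIT
11: bank 0 row 1 — prev 1 → HIT

CLASS = HIT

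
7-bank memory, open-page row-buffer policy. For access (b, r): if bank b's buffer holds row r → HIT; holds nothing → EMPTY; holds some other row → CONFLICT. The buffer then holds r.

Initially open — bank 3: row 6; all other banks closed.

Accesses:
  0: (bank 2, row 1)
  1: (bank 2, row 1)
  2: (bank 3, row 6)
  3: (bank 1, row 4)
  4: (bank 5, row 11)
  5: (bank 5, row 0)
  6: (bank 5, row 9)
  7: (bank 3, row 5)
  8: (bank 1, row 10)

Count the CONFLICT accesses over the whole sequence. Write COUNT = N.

COUNT = 4

#0 (2,1) E
#1 (2,1) H  (was 1)
#2 (3,6) H  (was 6)
#3 (1,4) E
#4 (5,11) E
#5 (5,0) C  (was 11)
#6 (5,9) C  (was 0)
#7 (3,5) C  (was 6)
#8 (1,10) C  (was 4)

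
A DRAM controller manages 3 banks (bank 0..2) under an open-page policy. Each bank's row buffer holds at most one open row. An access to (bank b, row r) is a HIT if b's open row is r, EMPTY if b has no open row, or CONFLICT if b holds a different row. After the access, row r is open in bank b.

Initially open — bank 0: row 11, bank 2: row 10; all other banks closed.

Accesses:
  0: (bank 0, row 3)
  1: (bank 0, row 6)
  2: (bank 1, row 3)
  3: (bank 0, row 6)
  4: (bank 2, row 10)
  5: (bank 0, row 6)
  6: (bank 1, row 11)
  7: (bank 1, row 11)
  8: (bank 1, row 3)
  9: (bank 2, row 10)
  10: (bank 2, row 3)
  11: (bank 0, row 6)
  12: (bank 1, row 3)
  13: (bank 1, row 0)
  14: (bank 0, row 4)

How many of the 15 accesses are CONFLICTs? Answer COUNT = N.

#0 (0,3) C  (was 11)
#1 (0,6) C  (was 3)
#2 (1,3) E
#3 (0,6) H  (was 6)
#4 (2,10) H  (was 10)
#5 (0,6) H  (was 6)
#6 (1,11) C  (was 3)
#7 (1,11) H  (was 11)
#8 (1,3) C  (was 11)
#9 (2,10) H  (was 10)
#10 (2,3) C  (was 10)
#11 (0,6) H  (was 6)
#12 (1,3) H  (was 3)
#13 (1,0) C  (was 3)
#14 (0,4) C  (was 6)

COUNT = 7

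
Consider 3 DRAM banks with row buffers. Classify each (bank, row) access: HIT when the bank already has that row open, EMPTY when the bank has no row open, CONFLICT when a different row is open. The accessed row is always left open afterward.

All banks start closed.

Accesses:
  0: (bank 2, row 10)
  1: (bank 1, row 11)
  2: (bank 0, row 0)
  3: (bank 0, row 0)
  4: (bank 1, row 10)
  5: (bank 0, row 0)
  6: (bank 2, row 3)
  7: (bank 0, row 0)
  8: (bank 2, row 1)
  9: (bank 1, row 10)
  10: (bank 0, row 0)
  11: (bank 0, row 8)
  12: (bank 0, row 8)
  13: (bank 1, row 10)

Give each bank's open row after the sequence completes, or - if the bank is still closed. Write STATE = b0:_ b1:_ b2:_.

  [0] b2 r10: no row ⇒ E
  [1] b1 r11: no row ⇒ E
  [2] b0 r0: no row ⇒ E
  [3] b0 r0: had r0 ⇒ H
  [4] b1 r10: had r11 ⇒ C
  [5] b0 r0: had r0 ⇒ H
  [6] b2 r3: had r10 ⇒ C
  [7] b0 r0: had r0 ⇒ H
  [8] b2 r1: had r3 ⇒ C
  [9] b1 r10: had r10 ⇒ H
  [10] b0 r0: had r0 ⇒ H
  [11] b0 r8: had r0 ⇒ C
  [12] b0 r8: had r8 ⇒ H
  [13] b1 r10: had r10 ⇒ H

STATE = b0:8 b1:10 b2:1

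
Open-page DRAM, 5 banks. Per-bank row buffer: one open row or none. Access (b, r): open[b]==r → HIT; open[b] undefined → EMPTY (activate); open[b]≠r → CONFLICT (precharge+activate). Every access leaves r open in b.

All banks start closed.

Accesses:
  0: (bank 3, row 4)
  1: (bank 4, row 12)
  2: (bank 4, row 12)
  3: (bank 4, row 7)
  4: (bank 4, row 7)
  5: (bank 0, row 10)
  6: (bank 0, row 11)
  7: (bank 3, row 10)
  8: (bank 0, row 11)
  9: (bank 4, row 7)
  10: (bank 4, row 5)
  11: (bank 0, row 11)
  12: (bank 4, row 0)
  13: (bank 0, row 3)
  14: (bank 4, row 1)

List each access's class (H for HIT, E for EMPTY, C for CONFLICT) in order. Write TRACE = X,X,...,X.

TRACE = E,E,H,C,H,E,C,C,H,H,C,H,C,C,C

0: bank 3 row 4 — prev None → EMPTY
1: bank 4 row 12 — prev None → EMPTY
2: bank 4 row 12 — prev 12 → HIT
3: bank 4 row 7 — prev 12 → CONFLICT
4: bank 4 row 7 — prev 7 → HIT
5: bank 0 row 10 — prev None → EMPTY
6: bank 0 row 11 — prev 10 → CONFLICT
7: bank 3 row 10 — prev 4 → CONFLICT
8: bank 0 row 11 — prev 11 → HIT
9: bank 4 row 7 — prev 7 → HIT
10: bank 4 row 5 — prev 7 → CONFLICT
11: bank 0 row 11 — prev 11 → HIT
12: bank 4 row 0 — prev 5 → CONFLICT
13: bank 0 row 3 — prev 11 → CONFLICT
14: bank 4 row 1 — prev 0 → CONFLICT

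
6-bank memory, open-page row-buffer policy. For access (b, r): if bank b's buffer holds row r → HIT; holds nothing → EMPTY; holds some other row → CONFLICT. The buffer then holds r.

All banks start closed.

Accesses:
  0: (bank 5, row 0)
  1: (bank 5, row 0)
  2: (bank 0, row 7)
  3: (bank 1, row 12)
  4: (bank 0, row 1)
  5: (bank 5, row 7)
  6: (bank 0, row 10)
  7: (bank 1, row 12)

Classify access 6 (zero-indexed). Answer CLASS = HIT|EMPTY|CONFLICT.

CLASS = CONFLICT

step 0: bank5 None->0 [EMPTY]
step 1: bank5 0->0 [HIT]
step 2: bank0 None->7 [EMPTY]
step 3: bank1 None->12 [EMPTY]
step 4: bank0 7->1 [CONFLICT]
step 5: bank5 0->7 [CONFLICT]
step 6: bank0 1->10 [CONFLICT]
step 7: bank1 12->12 [HIT]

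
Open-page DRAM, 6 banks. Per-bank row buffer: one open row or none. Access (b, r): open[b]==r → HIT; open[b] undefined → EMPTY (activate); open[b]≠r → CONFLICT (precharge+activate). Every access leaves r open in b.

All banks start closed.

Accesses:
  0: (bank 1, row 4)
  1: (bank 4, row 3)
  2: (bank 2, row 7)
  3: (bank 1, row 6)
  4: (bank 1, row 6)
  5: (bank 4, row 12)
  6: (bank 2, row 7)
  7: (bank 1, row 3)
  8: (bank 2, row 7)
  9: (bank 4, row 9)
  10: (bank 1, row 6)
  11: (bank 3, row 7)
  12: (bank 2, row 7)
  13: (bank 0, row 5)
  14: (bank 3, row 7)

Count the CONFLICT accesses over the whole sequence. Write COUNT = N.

  [0] b1 r4: no row ⇒ E
  [1] b4 r3: no row ⇒ E
  [2] b2 r7: no row ⇒ E
  [3] b1 r6: had r4 ⇒ C
  [4] b1 r6: had r6 ⇒ H
  [5] b4 r12: had r3 ⇒ C
  [6] b2 r7: had r7 ⇒ H
  [7] b1 r3: had r6 ⇒ C
  [8] b2 r7: had r7 ⇒ H
  [9] b4 r9: had r12 ⇒ C
  [10] b1 r6: had r3 ⇒ C
  [11] b3 r7: no row ⇒ E
  [12] b2 r7: had r7 ⇒ H
  [13] b0 r5: no row ⇒ E
  [14] b3 r7: had r7 ⇒ H

COUNT = 5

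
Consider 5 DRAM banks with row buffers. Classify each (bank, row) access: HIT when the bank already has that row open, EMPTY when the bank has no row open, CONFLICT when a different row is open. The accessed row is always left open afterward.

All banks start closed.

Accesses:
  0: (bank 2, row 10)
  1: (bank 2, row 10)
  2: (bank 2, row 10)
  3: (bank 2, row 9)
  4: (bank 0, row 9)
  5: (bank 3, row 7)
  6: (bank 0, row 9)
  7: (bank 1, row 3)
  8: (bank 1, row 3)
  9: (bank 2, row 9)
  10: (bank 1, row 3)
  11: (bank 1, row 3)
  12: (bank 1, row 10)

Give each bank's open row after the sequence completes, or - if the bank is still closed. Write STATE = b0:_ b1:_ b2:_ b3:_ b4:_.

#0 (2,10) E
#1 (2,10) H  (was 10)
#2 (2,10) H  (was 10)
#3 (2,9) C  (was 10)
#4 (0,9) E
#5 (3,7) E
#6 (0,9) H  (was 9)
#7 (1,3) E
#8 (1,3) H  (was 3)
#9 (2,9) H  (was 9)
#10 (1,3) H  (was 3)
#11 (1,3) H  (was 3)
#12 (1,10) C  (was 3)

STATE = b0:9 b1:10 b2:9 b3:7 b4:-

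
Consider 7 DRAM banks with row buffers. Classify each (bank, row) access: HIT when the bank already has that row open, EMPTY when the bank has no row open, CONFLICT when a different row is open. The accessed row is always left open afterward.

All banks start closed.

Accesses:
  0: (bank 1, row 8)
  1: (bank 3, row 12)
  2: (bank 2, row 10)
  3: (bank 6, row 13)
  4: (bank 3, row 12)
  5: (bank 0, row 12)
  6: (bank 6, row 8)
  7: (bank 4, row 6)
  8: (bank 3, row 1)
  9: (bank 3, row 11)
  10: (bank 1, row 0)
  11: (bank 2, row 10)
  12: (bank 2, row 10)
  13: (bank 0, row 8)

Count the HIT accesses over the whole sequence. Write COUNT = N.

0: bank 1 row 8 — prev None → EMPTY
1: bank 3 row 12 — prev None → EMPTY
2: bank 2 row 10 — prev None → EMPTY
3: bank 6 row 13 — prev None → EMPTY
4: bank 3 row 12 — prev 12 → HIT
5: bank 0 row 12 — prev None → EMPTY
6: bank 6 row 8 — prev 13 → CONFLICT
7: bank 4 row 6 — prev None → EMPTY
8: bank 3 row 1 — prev 12 → CONFLICT
9: bank 3 row 11 — prev 1 → CONFLICT
10: bank 1 row 0 — prev 8 → CONFLICT
11: bank 2 row 10 — prev 10 → HIT
12: bank 2 row 10 — prev 10 → HIT
13: bank 0 row 8 — prev 12 → CONFLICT

COUNT = 3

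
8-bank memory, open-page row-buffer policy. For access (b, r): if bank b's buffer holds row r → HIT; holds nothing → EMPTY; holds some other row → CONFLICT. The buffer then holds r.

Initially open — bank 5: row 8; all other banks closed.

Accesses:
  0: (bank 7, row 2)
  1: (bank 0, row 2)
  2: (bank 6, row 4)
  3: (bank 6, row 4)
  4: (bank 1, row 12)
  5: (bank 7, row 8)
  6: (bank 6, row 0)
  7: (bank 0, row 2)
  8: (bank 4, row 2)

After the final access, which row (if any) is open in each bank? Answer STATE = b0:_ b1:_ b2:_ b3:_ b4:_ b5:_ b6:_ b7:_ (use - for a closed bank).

step 0: bank7 None->2 [EMPTY]
step 1: bank0 None->2 [EMPTY]
step 2: bank6 None->4 [EMPTY]
step 3: bank6 4->4 [HIT]
step 4: bank1 None->12 [EMPTY]
step 5: bank7 2->8 [CONFLICT]
step 6: bank6 4->0 [CONFLICT]
step 7: bank0 2->2 [HIT]
step 8: bank4 None->2 [EMPTY]

STATE = b0:2 b1:12 b2:- b3:- b4:2 b5:8 b6:0 b7:8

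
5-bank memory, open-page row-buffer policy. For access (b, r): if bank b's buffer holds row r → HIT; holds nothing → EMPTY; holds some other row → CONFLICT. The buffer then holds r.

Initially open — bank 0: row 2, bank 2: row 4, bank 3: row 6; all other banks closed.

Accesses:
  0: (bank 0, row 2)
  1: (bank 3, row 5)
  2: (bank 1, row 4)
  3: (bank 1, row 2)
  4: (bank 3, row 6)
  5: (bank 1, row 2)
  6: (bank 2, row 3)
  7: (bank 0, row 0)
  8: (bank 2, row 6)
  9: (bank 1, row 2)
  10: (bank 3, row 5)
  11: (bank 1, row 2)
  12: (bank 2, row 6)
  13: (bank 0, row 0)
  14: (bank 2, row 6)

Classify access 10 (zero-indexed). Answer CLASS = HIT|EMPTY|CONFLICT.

0: bank 0 row 2 — prev 2 → HIT
1: bank 3 row 5 — prev 6 → CONFLICT
2: bank 1 row 4 — prev None → EMPTY
3: bank 1 row 2 — prev 4 → CONFLICT
4: bank 3 row 6 — prev 5 → CONFLICT
5: bank 1 row 2 — prev 2 → HIT
6: bank 2 row 3 — prev 4 → CONFLICT
7: bank 0 row 0 — prev 2 → CONFLICT
8: bank 2 row 6 — prev 3 → CONFLICT
9: bank 1 row 2 — prev 2 → HIT
10: bank 3 row 5 — prev 6 → CONFLICT
11: bank 1 row 2 — prev 2 → HIT
12: bank 2 row 6 — prev 6 → HIT
13: bank 0 row 0 — prev 0 → HIT
14: bank 2 row 6 — prev 6 → HIT

CLASS = CONFLICT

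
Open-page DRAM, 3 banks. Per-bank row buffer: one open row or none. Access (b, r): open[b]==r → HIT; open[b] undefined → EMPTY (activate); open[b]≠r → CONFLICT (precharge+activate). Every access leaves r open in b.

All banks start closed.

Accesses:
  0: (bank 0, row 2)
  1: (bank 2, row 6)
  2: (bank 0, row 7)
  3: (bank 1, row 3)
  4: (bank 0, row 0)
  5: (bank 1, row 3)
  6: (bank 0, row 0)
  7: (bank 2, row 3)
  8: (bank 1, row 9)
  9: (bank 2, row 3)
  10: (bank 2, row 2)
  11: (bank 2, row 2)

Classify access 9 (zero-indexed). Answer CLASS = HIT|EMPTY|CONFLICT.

CLASS = HIT

  [0] b0 r2: no row ⇒ E
  [1] b2 r6: no row ⇒ E
  [2] b0 r7: had r2 ⇒ C
  [3] b1 r3: no row ⇒ E
  [4] b0 r0: had r7 ⇒ C
  [5] b1 r3: had r3 ⇒ H
  [6] b0 r0: had r0 ⇒ H
  [7] b2 r3: had r6 ⇒ C
  [8] b1 r9: had r3 ⇒ C
  [9] b2 r3: had r3 ⇒ H
  [10] b2 r2: had r3 ⇒ C
  [11] b2 r2: had r2 ⇒ H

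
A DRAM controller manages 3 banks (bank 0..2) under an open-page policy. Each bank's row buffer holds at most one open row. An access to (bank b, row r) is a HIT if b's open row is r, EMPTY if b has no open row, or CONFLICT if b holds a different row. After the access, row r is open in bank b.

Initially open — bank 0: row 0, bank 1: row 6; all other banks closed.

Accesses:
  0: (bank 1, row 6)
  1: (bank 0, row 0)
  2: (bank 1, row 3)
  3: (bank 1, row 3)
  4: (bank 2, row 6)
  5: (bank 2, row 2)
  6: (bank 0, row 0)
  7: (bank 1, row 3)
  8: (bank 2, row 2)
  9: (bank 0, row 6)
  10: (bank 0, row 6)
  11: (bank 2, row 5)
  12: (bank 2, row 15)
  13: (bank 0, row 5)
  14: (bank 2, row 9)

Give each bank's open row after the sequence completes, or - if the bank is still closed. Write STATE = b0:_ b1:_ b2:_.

#0 (1,6) H  (was 6)
#1 (0,0) H  (was 0)
#2 (1,3) C  (was 6)
#3 (1,3) H  (was 3)
#4 (2,6) E
#5 (2,2) C  (was 6)
#6 (0,0) H  (was 0)
#7 (1,3) H  (was 3)
#8 (2,2) H  (was 2)
#9 (0,6) C  (was 0)
#10 (0,6) H  (was 6)
#11 (2,5) C  (was 2)
#12 (2,15) C  (was 5)
#13 (0,5) C  (was 6)
#14 (2,9) C  (was 15)

STATE = b0:5 b1:3 b2:9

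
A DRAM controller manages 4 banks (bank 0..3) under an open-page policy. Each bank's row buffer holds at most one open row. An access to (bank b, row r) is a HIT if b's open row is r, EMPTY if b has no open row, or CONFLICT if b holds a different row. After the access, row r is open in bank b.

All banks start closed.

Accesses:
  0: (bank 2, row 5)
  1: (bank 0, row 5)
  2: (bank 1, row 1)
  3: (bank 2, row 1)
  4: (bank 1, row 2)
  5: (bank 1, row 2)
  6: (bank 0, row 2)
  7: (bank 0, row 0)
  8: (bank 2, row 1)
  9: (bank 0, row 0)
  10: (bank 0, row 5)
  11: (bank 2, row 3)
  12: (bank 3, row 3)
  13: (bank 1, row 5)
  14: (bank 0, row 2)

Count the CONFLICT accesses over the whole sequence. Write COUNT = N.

#0 (2,5) E
#1 (0,5) E
#2 (1,1) E
#3 (2,1) C  (was 5)
#4 (1,2) C  (was 1)
#5 (1,2) H  (was 2)
#6 (0,2) C  (was 5)
#7 (0,0) C  (was 2)
#8 (2,1) H  (was 1)
#9 (0,0) H  (was 0)
#10 (0,5) C  (was 0)
#11 (2,3) C  (was 1)
#12 (3,3) E
#13 (1,5) C  (was 2)
#14 (0,2) C  (was 5)

COUNT = 8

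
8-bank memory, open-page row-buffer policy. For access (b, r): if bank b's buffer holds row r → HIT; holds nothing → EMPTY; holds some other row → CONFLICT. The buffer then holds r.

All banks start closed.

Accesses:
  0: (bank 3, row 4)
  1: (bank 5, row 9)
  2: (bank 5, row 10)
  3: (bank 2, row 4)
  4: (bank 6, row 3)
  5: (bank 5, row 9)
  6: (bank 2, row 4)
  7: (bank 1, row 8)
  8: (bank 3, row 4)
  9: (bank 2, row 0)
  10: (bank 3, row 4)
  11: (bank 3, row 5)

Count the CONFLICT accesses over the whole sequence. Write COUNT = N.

step 0: bank3 None->4 [EMPTY]
step 1: bank5 None->9 [EMPTY]
step 2: bank5 9->10 [CONFLICT]
step 3: bank2 None->4 [EMPTY]
step 4: bank6 None->3 [EMPTY]
step 5: bank5 10->9 [CONFLICT]
step 6: bank2 4->4 [HIT]
step 7: bank1 None->8 [EMPTY]
step 8: bank3 4->4 [HIT]
step 9: bank2 4->0 [CONFLICT]
step 10: bank3 4->4 [HIT]
step 11: bank3 4->5 [CONFLICT]

COUNT = 4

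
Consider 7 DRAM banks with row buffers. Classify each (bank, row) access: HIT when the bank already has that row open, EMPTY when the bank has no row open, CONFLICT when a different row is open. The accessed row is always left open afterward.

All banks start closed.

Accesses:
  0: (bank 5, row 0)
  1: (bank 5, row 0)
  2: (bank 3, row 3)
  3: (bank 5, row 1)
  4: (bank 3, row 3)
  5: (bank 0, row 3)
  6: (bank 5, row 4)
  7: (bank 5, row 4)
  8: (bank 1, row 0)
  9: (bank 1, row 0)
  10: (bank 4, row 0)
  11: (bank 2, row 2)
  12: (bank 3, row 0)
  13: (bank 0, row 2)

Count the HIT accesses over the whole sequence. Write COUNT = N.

0: bank 5 row 0 — prev None → EMPTY
1: bank 5 row 0 — prev 0 → HIT
2: bank 3 row 3 — prev None → EMPTY
3: bank 5 row 1 — prev 0 → CONFLICT
4: bank 3 row 3 — prev 3 → HIT
5: bank 0 row 3 — prev None → EMPTY
6: bank 5 row 4 — prev 1 → CONFLICT
7: bank 5 row 4 — prev 4 → HIT
8: bank 1 row 0 — prev None → EMPTY
9: bank 1 row 0 — prev 0 → HIT
10: bank 4 row 0 — prev None → EMPTY
11: bank 2 row 2 — prev None → EMPTY
12: bank 3 row 0 — prev 3 → CONFLICT
13: bank 0 row 2 — prev 3 → CONFLICT

COUNT = 4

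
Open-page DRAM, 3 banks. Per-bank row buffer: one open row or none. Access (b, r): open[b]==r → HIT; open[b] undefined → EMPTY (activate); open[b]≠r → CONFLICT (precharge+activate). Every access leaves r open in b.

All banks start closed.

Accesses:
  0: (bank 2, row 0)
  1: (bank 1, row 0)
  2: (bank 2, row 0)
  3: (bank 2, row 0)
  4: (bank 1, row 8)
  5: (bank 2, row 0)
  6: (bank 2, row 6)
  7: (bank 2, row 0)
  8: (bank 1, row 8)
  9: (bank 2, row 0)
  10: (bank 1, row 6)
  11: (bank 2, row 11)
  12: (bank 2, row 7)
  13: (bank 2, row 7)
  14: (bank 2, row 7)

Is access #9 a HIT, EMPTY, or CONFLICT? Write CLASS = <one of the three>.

CLASS = HIT

#0 (2,0) E
#1 (1,0) E
#2 (2,0) H  (was 0)
#3 (2,0) H  (was 0)
#4 (1,8) C  (was 0)
#5 (2,0) H  (was 0)
#6 (2,6) C  (was 0)
#7 (2,0) C  (was 6)
#8 (1,8) H  (was 8)
#9 (2,0) H  (was 0)
#10 (1,6) C  (was 8)
#11 (2,11) C  (was 0)
#12 (2,7) C  (was 11)
#13 (2,7) H  (was 7)
#14 (2,7) H  (was 7)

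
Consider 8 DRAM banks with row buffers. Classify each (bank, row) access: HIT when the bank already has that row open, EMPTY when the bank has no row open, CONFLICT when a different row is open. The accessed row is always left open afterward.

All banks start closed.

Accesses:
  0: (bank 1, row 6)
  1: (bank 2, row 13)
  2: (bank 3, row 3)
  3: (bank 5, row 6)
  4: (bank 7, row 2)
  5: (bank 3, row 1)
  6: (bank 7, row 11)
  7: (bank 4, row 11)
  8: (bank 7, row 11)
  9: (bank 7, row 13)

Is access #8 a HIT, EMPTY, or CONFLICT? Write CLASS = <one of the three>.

CLASS = HIT

  [0] b1 r6: no row ⇒ E
  [1] b2 r13: no row ⇒ E
  [2] b3 r3: no row ⇒ E
  [3] b5 r6: no row ⇒ E
  [4] b7 r2: no row ⇒ E
  [5] b3 r1: had r3 ⇒ C
  [6] b7 r11: had r2 ⇒ C
  [7] b4 r11: no row ⇒ E
  [8] b7 r11: had r11 ⇒ H
  [9] b7 r13: had r11 ⇒ C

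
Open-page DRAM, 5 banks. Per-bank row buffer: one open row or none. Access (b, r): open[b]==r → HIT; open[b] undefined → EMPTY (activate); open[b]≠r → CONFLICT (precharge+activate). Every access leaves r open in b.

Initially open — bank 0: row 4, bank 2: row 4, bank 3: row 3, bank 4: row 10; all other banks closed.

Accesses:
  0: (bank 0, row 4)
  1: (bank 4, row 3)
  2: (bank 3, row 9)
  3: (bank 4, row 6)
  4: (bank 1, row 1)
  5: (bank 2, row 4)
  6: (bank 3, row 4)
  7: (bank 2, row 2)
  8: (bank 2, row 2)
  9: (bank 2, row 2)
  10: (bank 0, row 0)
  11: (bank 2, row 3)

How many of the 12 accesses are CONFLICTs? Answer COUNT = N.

COUNT = 7

0: bank 0 row 4 — prev 4 → HIT
1: bank 4 row 3 — prev 10 → CONFLICT
2: bank 3 row 9 — prev 3 → CONFLICT
3: bank 4 row 6 — prev 3 → CONFLICT
4: bank 1 row 1 — prev None → EMPTY
5: bank 2 row 4 — prev 4 → HIT
6: bank 3 row 4 — prev 9 → CONFLICT
7: bank 2 row 2 — prev 4 → CONFLICT
8: bank 2 row 2 — prev 2 → HIT
9: bank 2 row 2 — prev 2 → HIT
10: bank 0 row 0 — prev 4 → CONFLICT
11: bank 2 row 3 — prev 2 → CONFLICT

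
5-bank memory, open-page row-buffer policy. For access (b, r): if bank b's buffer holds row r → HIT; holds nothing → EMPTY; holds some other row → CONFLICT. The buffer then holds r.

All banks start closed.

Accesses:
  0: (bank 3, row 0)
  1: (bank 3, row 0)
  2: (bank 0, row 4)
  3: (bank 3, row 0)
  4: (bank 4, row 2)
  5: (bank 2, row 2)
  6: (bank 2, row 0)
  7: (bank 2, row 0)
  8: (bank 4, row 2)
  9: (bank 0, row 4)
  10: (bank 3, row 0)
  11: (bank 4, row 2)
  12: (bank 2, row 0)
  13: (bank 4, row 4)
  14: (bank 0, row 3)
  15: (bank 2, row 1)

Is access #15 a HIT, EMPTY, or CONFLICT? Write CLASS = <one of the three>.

CLASS = CONFLICT

0: bank 3 row 0 — prev None → EMPTY
1: bank 3 row 0 — prev 0 → HIT
2: bank 0 row 4 — prev None → EMPTY
3: bank 3 row 0 — prev 0 → HIT
4: bank 4 row 2 — prev None → EMPTY
5: bank 2 row 2 — prev None → EMPTY
6: bank 2 row 0 — prev 2 → CONFLICT
7: bank 2 row 0 — prev 0 → HIT
8: bank 4 row 2 — prev 2 → HIT
9: bank 0 row 4 — prev 4 → HIT
10: bank 3 row 0 — prev 0 → HIT
11: bank 4 row 2 — prev 2 → HIT
12: bank 2 row 0 — prev 0 → HIT
13: bank 4 row 4 — prev 2 → CONFLICT
14: bank 0 row 3 — prev 4 → CONFLICT
15: bank 2 row 1 — prev 0 → CONFLICT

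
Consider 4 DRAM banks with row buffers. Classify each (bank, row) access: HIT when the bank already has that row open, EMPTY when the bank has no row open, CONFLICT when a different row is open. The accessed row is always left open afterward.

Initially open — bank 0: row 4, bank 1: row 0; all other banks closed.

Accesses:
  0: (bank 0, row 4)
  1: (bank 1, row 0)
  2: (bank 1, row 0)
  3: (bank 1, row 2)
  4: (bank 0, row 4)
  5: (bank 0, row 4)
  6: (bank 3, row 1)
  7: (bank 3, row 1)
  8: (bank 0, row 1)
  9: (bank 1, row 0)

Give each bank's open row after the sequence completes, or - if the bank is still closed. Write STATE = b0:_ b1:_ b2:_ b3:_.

STATE = b0:1 b1:0 b2:- b3:1

0: bank 0 row 4 — prev 4 → HIT
1: bank 1 row 0 — prev 0 → HIT
2: bank 1 row 0 — prev 0 → HIT
3: bank 1 row 2 — prev 0 → CONFLICT
4: bank 0 row 4 — prev 4 → HIT
5: bank 0 row 4 — prev 4 → HIT
6: bank 3 row 1 — prev None → EMPTY
7: bank 3 row 1 — prev 1 → HIT
8: bank 0 row 1 — prev 4 → CONFLICT
9: bank 1 row 0 — prev 2 → CONFLICT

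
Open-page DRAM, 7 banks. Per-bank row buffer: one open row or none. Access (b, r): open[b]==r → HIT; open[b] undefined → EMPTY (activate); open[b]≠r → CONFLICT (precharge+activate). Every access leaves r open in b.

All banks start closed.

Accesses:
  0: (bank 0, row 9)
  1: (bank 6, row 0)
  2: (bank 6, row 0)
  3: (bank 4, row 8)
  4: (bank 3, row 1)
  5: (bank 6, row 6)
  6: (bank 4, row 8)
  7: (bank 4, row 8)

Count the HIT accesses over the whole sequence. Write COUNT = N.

COUNT = 3

#0 (0,9) E
#1 (6,0) E
#2 (6,0) H  (was 0)
#3 (4,8) E
#4 (3,1) E
#5 (6,6) C  (was 0)
#6 (4,8) H  (was 8)
#7 (4,8) H  (was 8)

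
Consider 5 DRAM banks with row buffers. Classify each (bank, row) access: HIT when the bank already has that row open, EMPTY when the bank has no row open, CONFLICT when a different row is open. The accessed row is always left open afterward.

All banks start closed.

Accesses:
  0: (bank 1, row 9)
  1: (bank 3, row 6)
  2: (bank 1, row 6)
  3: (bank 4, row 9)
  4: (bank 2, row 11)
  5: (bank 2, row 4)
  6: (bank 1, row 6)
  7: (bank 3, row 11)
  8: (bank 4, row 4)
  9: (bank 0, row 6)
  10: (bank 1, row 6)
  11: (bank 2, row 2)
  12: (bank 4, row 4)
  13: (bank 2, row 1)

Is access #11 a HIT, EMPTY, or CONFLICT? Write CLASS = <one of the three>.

CLASS = CONFLICT

#0 (1,9) E
#1 (3,6) E
#2 (1,6) C  (was 9)
#3 (4,9) E
#4 (2,11) E
#5 (2,4) C  (was 11)
#6 (1,6) H  (was 6)
#7 (3,11) C  (was 6)
#8 (4,4) C  (was 9)
#9 (0,6) E
#10 (1,6) H  (was 6)
#11 (2,2) C  (was 4)
#12 (4,4) H  (was 4)
#13 (2,1) C  (was 2)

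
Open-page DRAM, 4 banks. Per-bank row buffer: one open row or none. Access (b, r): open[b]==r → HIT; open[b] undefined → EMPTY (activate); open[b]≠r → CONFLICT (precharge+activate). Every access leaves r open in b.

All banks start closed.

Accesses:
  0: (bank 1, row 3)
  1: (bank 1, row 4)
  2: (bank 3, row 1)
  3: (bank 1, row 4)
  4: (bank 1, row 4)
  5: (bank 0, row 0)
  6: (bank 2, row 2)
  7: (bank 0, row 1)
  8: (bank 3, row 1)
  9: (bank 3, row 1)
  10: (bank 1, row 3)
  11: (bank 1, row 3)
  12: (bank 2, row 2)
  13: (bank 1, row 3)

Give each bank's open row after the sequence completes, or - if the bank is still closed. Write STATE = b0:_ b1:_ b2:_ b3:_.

step 0: bank1 None->3 [EMPTY]
step 1: bank1 3->4 [CONFLICT]
step 2: bank3 None->1 [EMPTY]
step 3: bank1 4->4 [HIT]
step 4: bank1 4->4 [HIT]
step 5: bank0 None->0 [EMPTY]
step 6: bank2 None->2 [EMPTY]
step 7: bank0 0->1 [CONFLICT]
step 8: bank3 1->1 [HIT]
step 9: bank3 1->1 [HIT]
step 10: bank1 4->3 [CONFLICT]
step 11: bank1 3->3 [HIT]
step 12: bank2 2->2 [HIT]
step 13: bank1 3->3 [HIT]

STATE = b0:1 b1:3 b2:2 b3:1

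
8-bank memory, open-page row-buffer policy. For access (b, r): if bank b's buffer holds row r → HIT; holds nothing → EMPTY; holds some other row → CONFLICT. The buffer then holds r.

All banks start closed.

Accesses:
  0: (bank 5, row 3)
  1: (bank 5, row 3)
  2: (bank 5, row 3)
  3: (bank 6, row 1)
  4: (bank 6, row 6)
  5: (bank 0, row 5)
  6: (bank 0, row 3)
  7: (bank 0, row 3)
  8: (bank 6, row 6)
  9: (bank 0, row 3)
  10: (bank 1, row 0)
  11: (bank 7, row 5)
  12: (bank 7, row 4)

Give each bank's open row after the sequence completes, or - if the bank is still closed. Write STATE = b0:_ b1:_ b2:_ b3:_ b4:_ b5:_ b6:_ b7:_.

STATE = b0:3 b1:0 b2:- b3:- b4:- b5:3 b6:6 b7:4

0: bank 5 row 3 — prev None → EMPTY
1: bank 5 row 3 — prev 3 → HIT
2: bank 5 row 3 — prev 3 → HIT
3: bank 6 row 1 — prev None → EMPTY
4: bank 6 row 6 — prev 1 → CONFLICT
5: bank 0 row 5 — prev None → EMPTY
6: bank 0 row 3 — prev 5 → CONFLICT
7: bank 0 row 3 — prev 3 → HIT
8: bank 6 row 6 — prev 6 → HIT
9: bank 0 row 3 — prev 3 → HIT
10: bank 1 row 0 — prev None → EMPTY
11: bank 7 row 5 — prev None → EMPTY
12: bank 7 row 4 — prev 5 → CONFLICT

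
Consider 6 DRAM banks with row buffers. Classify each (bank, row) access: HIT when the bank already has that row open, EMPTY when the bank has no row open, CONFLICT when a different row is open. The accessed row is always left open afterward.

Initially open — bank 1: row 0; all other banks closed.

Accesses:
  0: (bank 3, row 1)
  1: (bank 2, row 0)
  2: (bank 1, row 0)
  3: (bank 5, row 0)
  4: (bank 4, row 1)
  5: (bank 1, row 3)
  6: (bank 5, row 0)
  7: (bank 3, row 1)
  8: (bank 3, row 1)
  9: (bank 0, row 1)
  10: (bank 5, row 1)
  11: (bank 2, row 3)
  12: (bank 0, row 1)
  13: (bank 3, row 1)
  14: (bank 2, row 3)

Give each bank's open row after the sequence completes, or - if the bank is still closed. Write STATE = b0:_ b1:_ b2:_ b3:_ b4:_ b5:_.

STATE = b0:1 b1:3 b2:3 b3:1 b4:1 b5:1

step 0: bank3 None->1 [EMPTY]
step 1: bank2 None->0 [EMPTY]
step 2: bank1 0->0 [HIT]
step 3: bank5 None->0 [EMPTY]
step 4: bank4 None->1 [EMPTY]
step 5: bank1 0->3 [CONFLICT]
step 6: bank5 0->0 [HIT]
step 7: bank3 1->1 [HIT]
step 8: bank3 1->1 [HIT]
step 9: bank0 None->1 [EMPTY]
step 10: bank5 0->1 [CONFLICT]
step 11: bank2 0->3 [CONFLICT]
step 12: bank0 1->1 [HIT]
step 13: bank3 1->1 [HIT]
step 14: bank2 3->3 [HIT]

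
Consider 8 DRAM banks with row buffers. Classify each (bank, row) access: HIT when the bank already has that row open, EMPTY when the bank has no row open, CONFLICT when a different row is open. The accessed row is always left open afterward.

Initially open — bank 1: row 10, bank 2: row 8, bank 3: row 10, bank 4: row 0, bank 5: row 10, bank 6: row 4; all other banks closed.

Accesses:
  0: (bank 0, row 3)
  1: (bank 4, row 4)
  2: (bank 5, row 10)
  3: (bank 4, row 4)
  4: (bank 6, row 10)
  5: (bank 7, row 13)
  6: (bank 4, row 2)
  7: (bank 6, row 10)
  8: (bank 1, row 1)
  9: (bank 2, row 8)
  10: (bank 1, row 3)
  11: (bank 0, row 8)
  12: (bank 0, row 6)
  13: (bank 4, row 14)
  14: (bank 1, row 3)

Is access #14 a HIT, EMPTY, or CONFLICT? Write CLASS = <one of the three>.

CLASS = HIT

0: bank 0 row 3 — prev None → EMPTY
1: bank 4 row 4 — prev 0 → CONFLICT
2: bank 5 row 10 — prev 10 → HIT
3: bank 4 row 4 — prev 4 → HIT
4: bank 6 row 10 — prev 4 → CONFLICT
5: bank 7 row 13 — prev None → EMPTY
6: bank 4 row 2 — prev 4 → CONFLICT
7: bank 6 row 10 — prev 10 → HIT
8: bank 1 row 1 — prev 10 → CONFLICT
9: bank 2 row 8 — prev 8 → HIT
10: bank 1 row 3 — prev 1 → CONFLICT
11: bank 0 row 8 — prev 3 → CONFLICT
12: bank 0 row 6 — prev 8 → CONFLICT
13: bank 4 row 14 — prev 2 → CONFLICT
14: bank 1 row 3 — prev 3 → HIT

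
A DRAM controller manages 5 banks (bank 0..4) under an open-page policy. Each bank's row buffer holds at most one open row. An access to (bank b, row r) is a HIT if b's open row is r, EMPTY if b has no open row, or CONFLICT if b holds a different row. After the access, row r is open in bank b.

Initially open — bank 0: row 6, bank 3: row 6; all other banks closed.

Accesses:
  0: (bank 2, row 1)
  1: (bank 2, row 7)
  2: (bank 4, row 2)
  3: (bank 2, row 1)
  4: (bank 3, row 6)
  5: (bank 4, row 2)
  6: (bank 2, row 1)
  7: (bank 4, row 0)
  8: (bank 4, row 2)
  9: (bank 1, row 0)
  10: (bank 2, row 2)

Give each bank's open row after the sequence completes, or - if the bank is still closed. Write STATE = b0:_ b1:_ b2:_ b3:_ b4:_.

STATE = b0:6 b1:0 b2:2 b3:6 b4:2

0: bank 2 row 1 — prev None → EMPTY
1: bank 2 row 7 — prev 1 → CONFLICT
2: bank 4 row 2 — prev None → EMPTY
3: bank 2 row 1 — prev 7 → CONFLICT
4: bank 3 row 6 — prev 6 → HIT
5: bank 4 row 2 — prev 2 → HIT
6: bank 2 row 1 — prev 1 → HIT
7: bank 4 row 0 — prev 2 → CONFLICT
8: bank 4 row 2 — prev 0 → CONFLICT
9: bank 1 row 0 — prev None → EMPTY
10: bank 2 row 2 — prev 1 → CONFLICT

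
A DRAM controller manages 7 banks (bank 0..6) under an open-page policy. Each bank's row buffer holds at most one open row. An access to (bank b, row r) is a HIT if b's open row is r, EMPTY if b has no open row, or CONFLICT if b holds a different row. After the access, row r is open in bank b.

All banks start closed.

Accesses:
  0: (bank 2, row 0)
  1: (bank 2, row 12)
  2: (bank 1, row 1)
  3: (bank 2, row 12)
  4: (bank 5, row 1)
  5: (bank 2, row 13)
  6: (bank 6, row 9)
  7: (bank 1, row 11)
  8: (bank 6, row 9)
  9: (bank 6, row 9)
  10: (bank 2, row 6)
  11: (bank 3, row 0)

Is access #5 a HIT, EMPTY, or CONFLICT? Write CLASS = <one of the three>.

CLASS = CONFLICT

#0 (2,0) E
#1 (2,12) C  (was 0)
#2 (1,1) E
#3 (2,12) H  (was 12)
#4 (5,1) E
#5 (2,13) C  (was 12)
#6 (6,9) E
#7 (1,11) C  (was 1)
#8 (6,9) H  (was 9)
#9 (6,9) H  (was 9)
#10 (2,6) C  (was 13)
#11 (3,0) E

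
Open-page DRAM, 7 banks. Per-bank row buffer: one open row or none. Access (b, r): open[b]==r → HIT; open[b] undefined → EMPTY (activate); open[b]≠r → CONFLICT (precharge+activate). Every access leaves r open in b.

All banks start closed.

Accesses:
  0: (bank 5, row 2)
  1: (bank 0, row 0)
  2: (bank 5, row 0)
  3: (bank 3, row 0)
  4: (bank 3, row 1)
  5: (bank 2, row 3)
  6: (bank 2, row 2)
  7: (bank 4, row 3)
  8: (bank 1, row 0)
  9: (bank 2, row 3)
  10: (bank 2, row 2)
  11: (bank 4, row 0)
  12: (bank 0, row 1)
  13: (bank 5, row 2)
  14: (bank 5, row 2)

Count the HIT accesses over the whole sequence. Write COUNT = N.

step 0: bank5 None->2 [EMPTY]
step 1: bank0 None->0 [EMPTY]
step 2: bank5 2->0 [CONFLICT]
step 3: bank3 None->0 [EMPTY]
step 4: bank3 0->1 [CONFLICT]
step 5: bank2 None->3 [EMPTY]
step 6: bank2 3->2 [CONFLICT]
step 7: bank4 None->3 [EMPTY]
step 8: bank1 None->0 [EMPTY]
step 9: bank2 2->3 [CONFLICT]
step 10: bank2 3->2 [CONFLICT]
step 11: bank4 3->0 [CONFLICT]
step 12: bank0 0->1 [CONFLICT]
step 13: bank5 0->2 [CONFLICT]
step 14: bank5 2->2 [HIT]

COUNT = 1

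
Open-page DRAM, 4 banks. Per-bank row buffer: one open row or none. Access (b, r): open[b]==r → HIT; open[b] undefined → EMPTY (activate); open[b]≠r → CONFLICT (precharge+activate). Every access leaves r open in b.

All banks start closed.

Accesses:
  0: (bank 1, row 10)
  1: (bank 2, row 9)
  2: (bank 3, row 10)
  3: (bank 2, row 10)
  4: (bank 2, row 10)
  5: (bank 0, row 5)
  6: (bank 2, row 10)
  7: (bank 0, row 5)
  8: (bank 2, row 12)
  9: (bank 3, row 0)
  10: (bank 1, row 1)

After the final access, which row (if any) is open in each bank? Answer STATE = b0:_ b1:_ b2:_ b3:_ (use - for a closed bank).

STATE = b0:5 b1:1 b2:12 b3:0

0: bank 1 row 10 — prev None → EMPTY
1: bank 2 row 9 — prev None → EMPTY
2: bank 3 row 10 — prev None → EMPTY
3: bank 2 row 10 — prev 9 → CONFLICT
4: bank 2 row 10 — prev 10 → HIT
5: bank 0 row 5 — prev None → EMPTY
6: bank 2 row 10 — prev 10 → HIT
7: bank 0 row 5 — prev 5 → HIT
8: bank 2 row 12 — prev 10 → CONFLICT
9: bank 3 row 0 — prev 10 → CONFLICT
10: bank 1 row 1 — prev 10 → CONFLICT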